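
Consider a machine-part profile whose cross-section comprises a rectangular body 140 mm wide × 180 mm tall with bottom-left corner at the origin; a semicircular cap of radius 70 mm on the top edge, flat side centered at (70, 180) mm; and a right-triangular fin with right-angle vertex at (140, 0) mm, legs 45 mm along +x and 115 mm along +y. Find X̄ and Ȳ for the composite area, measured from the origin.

rectangular body: A = 140 × 180 = 25200.00, centroid at (70.00, 90.00).
semicircular top: A = ½π·70² = 7696.90, centroid at (70.00, 209.71).
triangular fin: A = ½·45·115 = 2587.50, centroid at (155.00, 38.33).
ΣA = 35484.40 mm², ΣAX̄ = 2703845.64 mm³, ΣAȲ = 3981296.53 mm³.
X̄ = 2703845.64/35484.40 = 76.20 mm; Ȳ = 3981296.53/35484.40 = 112.20 mm.

X̄ = 76.20 mm, Ȳ = 112.20 mm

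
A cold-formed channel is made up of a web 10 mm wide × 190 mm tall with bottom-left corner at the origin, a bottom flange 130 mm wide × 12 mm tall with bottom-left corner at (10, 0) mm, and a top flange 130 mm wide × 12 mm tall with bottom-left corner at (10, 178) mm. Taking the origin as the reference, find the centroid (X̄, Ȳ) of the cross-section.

X̄ = 48.51 mm, Ȳ = 95.00 mm

Part | A | x̄ᵢ | ȳᵢ | A·x̄ᵢ | A·ȳᵢ
web | 1900.00 | 5.00 | 95.00 | 9500.00 | 180500.00
bottom flange | 1560.00 | 75.00 | 6.00 | 117000.00 | 9360.00
top flange | 1560.00 | 75.00 | 184.00 | 117000.00 | 287040.00
Σ | 5020.00 |  |  | 243500.00 | 476900.00
X̄ = 243500.00 / 5020.00 = 48.51 mm
Ȳ = 476900.00 / 5020.00 = 95.00 mm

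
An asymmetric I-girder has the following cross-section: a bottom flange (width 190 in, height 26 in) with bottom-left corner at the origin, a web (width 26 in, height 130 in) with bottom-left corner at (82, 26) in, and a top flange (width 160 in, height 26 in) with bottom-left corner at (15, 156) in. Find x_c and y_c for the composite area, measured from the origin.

x_c = 95.00 in, y_c = 86.12 in

bottom flange: A = 190 × 26 = 4940.00, centroid at (95.00, 13.00).
web: A = 26 × 130 = 3380.00, centroid at (95.00, 91.00).
top flange: A = 160 × 26 = 4160.00, centroid at (95.00, 169.00).
ΣA = 12480.00 in², ΣAx_c = 1185600.00 in³, ΣAy_c = 1074840.00 in³.
x_c = 1185600.00/12480.00 = 95.00 in; y_c = 1074840.00/12480.00 = 86.12 in.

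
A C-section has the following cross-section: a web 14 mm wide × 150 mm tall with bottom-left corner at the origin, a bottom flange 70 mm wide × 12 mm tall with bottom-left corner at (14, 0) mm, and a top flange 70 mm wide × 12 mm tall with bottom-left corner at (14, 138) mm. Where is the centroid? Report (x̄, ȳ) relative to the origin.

x̄ = 25.67 mm, ȳ = 75.00 mm

web: A = 14 × 150 = 2100.00, centroid at (7.00, 75.00).
bottom flange: A = 70 × 12 = 840.00, centroid at (49.00, 6.00).
top flange: A = 70 × 12 = 840.00, centroid at (49.00, 144.00).
ΣA = 3780.00 mm², ΣAx̄ = 97020.00 mm³, ΣAȳ = 283500.00 mm³.
x̄ = 97020.00/3780.00 = 25.67 mm; ȳ = 283500.00/3780.00 = 75.00 mm.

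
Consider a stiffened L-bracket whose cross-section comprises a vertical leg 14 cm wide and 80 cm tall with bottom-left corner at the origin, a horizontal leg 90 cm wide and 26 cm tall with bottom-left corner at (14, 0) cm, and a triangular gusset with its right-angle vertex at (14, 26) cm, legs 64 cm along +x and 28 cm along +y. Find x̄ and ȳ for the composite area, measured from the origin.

Part | A | x̄ᵢ | ȳᵢ | A·x̄ᵢ | A·ȳᵢ
vertical leg | 1120.00 | 7.00 | 40.00 | 7840.00 | 44800.00
horizontal leg | 2340.00 | 59.00 | 13.00 | 138060.00 | 30420.00
gusset | 896.00 | 35.33 | 35.33 | 31658.67 | 31658.67
Σ | 4356.00 |  |  | 177558.67 | 106878.67
x̄ = 177558.67 / 4356.00 = 40.76 cm
ȳ = 106878.67 / 4356.00 = 24.54 cm

x̄ = 40.76 cm, ȳ = 24.54 cm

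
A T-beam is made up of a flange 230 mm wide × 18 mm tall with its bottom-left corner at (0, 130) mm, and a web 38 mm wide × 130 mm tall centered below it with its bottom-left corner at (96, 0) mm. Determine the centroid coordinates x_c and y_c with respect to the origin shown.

Part | A | x̄ᵢ | ȳᵢ | A·x̄ᵢ | A·ȳᵢ
web | 4940.00 | 115.00 | 65.00 | 568100.00 | 321100.00
flange | 4140.00 | 115.00 | 139.00 | 476100.00 | 575460.00
Σ | 9080.00 |  |  | 1044200.00 | 896560.00
x_c = 1044200.00 / 9080.00 = 115.00 mm
y_c = 896560.00 / 9080.00 = 98.74 mm

x_c = 115.00 mm, y_c = 98.74 mm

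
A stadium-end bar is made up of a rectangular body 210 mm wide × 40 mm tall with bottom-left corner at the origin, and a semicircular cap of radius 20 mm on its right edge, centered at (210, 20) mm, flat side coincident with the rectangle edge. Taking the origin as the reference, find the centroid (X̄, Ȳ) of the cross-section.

rectangular body: A = 210 × 40 = 8400.00, centroid at (105.00, 20.00).
semicircular end: A = ½π·20² = 628.32, centroid at (218.49, 20.00).
ΣA = 9028.32 mm²
ΣAX̄ = (8400.00)(105.00) + (628.32)(218.49) = 1019280.22 mm³
ΣAȲ = (8400.00)(20.00) + (628.32)(20.00) = 180566.37 mm³
X̄ = 1019280.22 / 9028.32 = 112.90 mm
Ȳ = 180566.37 / 9028.32 = 20.00 mm

X̄ = 112.90 mm, Ȳ = 20.00 mm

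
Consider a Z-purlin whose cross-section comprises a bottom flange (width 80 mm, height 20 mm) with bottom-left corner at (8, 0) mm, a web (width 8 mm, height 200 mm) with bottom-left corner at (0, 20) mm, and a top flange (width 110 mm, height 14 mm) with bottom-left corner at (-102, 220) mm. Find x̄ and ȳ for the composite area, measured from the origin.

Part | A | x̄ᵢ | ȳᵢ | A·x̄ᵢ | A·ȳᵢ
bottom flange | 1600.00 | 48.00 | 10.00 | 76800.00 | 16000.00
web | 1600.00 | 4.00 | 120.00 | 6400.00 | 192000.00
top flange | 1540.00 | -47.00 | 227.00 | -72380.00 | 349580.00
Σ | 4740.00 |  |  | 10820.00 | 557580.00
x̄ = 10820.00 / 4740.00 = 2.28 mm
ȳ = 557580.00 / 4740.00 = 117.63 mm

x̄ = 2.28 mm, ȳ = 117.63 mm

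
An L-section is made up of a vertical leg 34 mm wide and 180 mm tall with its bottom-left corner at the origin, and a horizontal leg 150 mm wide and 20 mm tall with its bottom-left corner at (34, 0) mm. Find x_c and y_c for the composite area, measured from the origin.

vertical leg: A = 34 × 180 = 6120.00, centroid at (17.00, 90.00).
horizontal leg: A = 150 × 20 = 3000.00, centroid at (109.00, 10.00).
ΣA = 9120.00 mm², ΣAx_c = 431040.00 mm³, ΣAy_c = 580800.00 mm³.
x_c = 431040.00/9120.00 = 47.26 mm; y_c = 580800.00/9120.00 = 63.68 mm.

x_c = 47.26 mm, y_c = 63.68 mm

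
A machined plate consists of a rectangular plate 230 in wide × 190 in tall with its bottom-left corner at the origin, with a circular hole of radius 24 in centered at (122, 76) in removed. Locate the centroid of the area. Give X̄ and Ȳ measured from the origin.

Part | A | x̄ᵢ | ȳᵢ | A·x̄ᵢ | A·ȳᵢ
plate | 43700.00 | 115.00 | 95.00 | 5025500.00 | 4151500.00
hole | -1809.56 | 122.00 | 76.00 | -220766.00 | -137526.36
Σ | 41890.44 |  |  | 4804734.00 | 4013973.64
X̄ = 4804734.00 / 41890.44 = 114.70 in
Ȳ = 4013973.64 / 41890.44 = 95.82 in

X̄ = 114.70 in, Ȳ = 95.82 in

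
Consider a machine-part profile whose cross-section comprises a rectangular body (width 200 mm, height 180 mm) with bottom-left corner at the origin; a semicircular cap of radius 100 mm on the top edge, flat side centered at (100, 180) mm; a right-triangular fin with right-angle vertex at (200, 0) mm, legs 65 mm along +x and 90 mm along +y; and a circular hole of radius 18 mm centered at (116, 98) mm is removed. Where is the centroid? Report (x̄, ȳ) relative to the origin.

rectangular body: A = 200 × 180 = 36000.00, centroid at (100.00, 90.00).
semicircular top: A = ½π·100² = 15707.96, centroid at (100.00, 222.44).
triangular fin: A = ½·65·90 = 2925.00, centroid at (221.67, 30.00).
hole: A = −π·18² = -1017.88, centroid at (116.00, 98.00).
ΣA = 53615.09 mm², ΣAx̄ = 5701097.71 mm³, ΣAȳ = 6722098.20 mm³.
x̄ = 5701097.71/53615.09 = 106.33 mm; ȳ = 6722098.20/53615.09 = 125.38 mm.

x̄ = 106.33 mm, ȳ = 125.38 mm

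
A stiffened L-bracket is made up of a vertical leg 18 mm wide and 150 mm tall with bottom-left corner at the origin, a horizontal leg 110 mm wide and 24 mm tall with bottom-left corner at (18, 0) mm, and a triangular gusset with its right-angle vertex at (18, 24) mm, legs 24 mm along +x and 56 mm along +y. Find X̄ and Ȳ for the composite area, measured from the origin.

vertical leg: A = 18 × 150 = 2700.00, centroid at (9.00, 75.00).
horizontal leg: A = 110 × 24 = 2640.00, centroid at (73.00, 12.00).
gusset: A = ½·24·56 = 672.00, centroid at (26.00, 42.67).
ΣA = 6012.00 mm², ΣAX̄ = 234492.00 mm³, ΣAȲ = 262852.00 mm³.
X̄ = 234492.00/6012.00 = 39.00 mm; Ȳ = 262852.00/6012.00 = 43.72 mm.

X̄ = 39.00 mm, Ȳ = 43.72 mm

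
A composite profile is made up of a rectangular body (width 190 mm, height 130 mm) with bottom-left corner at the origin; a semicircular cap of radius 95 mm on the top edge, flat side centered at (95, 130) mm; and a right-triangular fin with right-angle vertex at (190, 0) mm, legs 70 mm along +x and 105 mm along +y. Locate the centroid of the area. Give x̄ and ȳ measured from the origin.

x̄ = 105.22 mm, ȳ = 97.50 mm

Part | A | x̄ᵢ | ȳᵢ | A·x̄ᵢ | A·ȳᵢ
rectangular body | 24700.00 | 95.00 | 65.00 | 2346500.00 | 1605500.00
semicircular top | 14176.44 | 95.00 | 170.32 | 1346761.50 | 2414520.12
triangular fin | 3675.00 | 213.33 | 35.00 | 784000.00 | 128625.00
Σ | 42551.44 |  |  | 4477261.50 | 4148645.12
x̄ = 4477261.50 / 42551.44 = 105.22 mm
ȳ = 4148645.12 / 42551.44 = 97.50 mm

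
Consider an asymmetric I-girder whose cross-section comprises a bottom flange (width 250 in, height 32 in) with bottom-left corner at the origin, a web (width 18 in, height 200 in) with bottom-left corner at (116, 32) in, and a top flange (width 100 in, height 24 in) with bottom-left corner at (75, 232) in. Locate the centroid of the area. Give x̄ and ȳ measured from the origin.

x̄ = 125.00 in, ȳ = 84.91 in

bottom flange: A = 250 × 32 = 8000.00, centroid at (125.00, 16.00).
web: A = 18 × 200 = 3600.00, centroid at (125.00, 132.00).
top flange: A = 100 × 24 = 2400.00, centroid at (125.00, 244.00).
ΣA = 14000.00 in²
ΣAx̄ = (8000.00)(125.00) + (3600.00)(125.00) + (2400.00)(125.00) = 1750000.00 in³
ΣAȳ = (8000.00)(16.00) + (3600.00)(132.00) + (2400.00)(244.00) = 1188800.00 in³
x̄ = 1750000.00 / 14000.00 = 125.00 in
ȳ = 1188800.00 / 14000.00 = 84.91 in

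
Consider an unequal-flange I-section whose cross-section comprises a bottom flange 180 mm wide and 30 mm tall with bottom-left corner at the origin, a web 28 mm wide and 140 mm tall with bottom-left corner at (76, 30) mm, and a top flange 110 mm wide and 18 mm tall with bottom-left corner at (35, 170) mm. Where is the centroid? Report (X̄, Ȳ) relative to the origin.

bottom flange: A = 180 × 30 = 5400.00, centroid at (90.00, 15.00).
web: A = 28 × 140 = 3920.00, centroid at (90.00, 100.00).
top flange: A = 110 × 18 = 1980.00, centroid at (90.00, 179.00).
ΣA = 11300.00 mm², ΣAX̄ = 1017000.00 mm³, ΣAȲ = 827420.00 mm³.
X̄ = 1017000.00/11300.00 = 90.00 mm; Ȳ = 827420.00/11300.00 = 73.22 mm.

X̄ = 90.00 mm, Ȳ = 73.22 mm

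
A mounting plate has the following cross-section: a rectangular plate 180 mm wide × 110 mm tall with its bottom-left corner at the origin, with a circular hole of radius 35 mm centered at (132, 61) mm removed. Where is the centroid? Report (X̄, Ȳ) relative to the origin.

Part | A | x̄ᵢ | ȳᵢ | A·x̄ᵢ | A·ȳᵢ
plate | 19800.00 | 90.00 | 55.00 | 1782000.00 | 1089000.00
hole | -3848.45 | 132.00 | 61.00 | -507995.53 | -234755.51
Σ | 15951.55 |  |  | 1274004.47 | 854244.49
X̄ = 1274004.47 / 15951.55 = 79.87 mm
Ȳ = 854244.49 / 15951.55 = 53.55 mm

X̄ = 79.87 mm, Ȳ = 53.55 mm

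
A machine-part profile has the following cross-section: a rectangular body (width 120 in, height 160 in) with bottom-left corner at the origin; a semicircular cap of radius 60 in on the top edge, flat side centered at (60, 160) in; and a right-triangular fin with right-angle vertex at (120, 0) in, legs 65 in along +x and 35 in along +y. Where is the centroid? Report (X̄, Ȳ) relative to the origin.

X̄ = 63.57 in, Ȳ = 99.95 in

rectangular body: A = 120 × 160 = 19200.00, centroid at (60.00, 80.00).
semicircular top: A = ½π·60² = 5654.87, centroid at (60.00, 185.46).
triangular fin: A = ½·65·35 = 1137.50, centroid at (141.67, 11.67).
ΣA = 25992.37 in²
ΣAX̄ = (19200.00)(60.00) + (5654.87)(60.00) + (1137.50)(141.67) = 1652437.84 in³
ΣAȲ = (19200.00)(80.00) + (5654.87)(185.46) + (1137.50)(11.67) = 2598049.52 in³
X̄ = 1652437.84 / 25992.37 = 63.57 in
Ȳ = 2598049.52 / 25992.37 = 99.95 in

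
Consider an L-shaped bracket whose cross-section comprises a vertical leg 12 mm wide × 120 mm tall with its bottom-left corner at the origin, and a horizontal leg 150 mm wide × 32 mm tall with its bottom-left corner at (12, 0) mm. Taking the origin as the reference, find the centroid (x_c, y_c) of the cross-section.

vertical leg: A = 12 × 120 = 1440.00, centroid at (6.00, 60.00).
horizontal leg: A = 150 × 32 = 4800.00, centroid at (87.00, 16.00).
ΣA = 6240.00 mm², ΣAx_c = 426240.00 mm³, ΣAy_c = 163200.00 mm³.
x_c = 426240.00/6240.00 = 68.31 mm; y_c = 163200.00/6240.00 = 26.15 mm.

x_c = 68.31 mm, y_c = 26.15 mm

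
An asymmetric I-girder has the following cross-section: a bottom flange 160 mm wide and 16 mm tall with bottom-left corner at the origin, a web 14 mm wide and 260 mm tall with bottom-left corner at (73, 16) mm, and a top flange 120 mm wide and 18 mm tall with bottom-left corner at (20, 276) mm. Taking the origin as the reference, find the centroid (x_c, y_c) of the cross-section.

bottom flange: A = 160 × 16 = 2560.00, centroid at (80.00, 8.00).
web: A = 14 × 260 = 3640.00, centroid at (80.00, 146.00).
top flange: A = 120 × 18 = 2160.00, centroid at (80.00, 285.00).
ΣA = 8360.00 mm², ΣAx_c = 668800.00 mm³, ΣAy_c = 1167520.00 mm³.
x_c = 668800.00/8360.00 = 80.00 mm; y_c = 1167520.00/8360.00 = 139.66 mm.

x_c = 80.00 mm, y_c = 139.66 mm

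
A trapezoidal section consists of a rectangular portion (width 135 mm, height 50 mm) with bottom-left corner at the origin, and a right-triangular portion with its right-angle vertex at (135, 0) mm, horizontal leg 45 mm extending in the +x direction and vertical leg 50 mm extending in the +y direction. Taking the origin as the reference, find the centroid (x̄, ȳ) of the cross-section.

Part | A | x̄ᵢ | ȳᵢ | A·x̄ᵢ | A·ȳᵢ
rectangular portion | 6750.00 | 67.50 | 25.00 | 455625.00 | 168750.00
triangular portion | 1125.00 | 150.00 | 16.67 | 168750.00 | 18750.00
Σ | 7875.00 |  |  | 624375.00 | 187500.00
x̄ = 624375.00 / 7875.00 = 79.29 mm
ȳ = 187500.00 / 7875.00 = 23.81 mm

x̄ = 79.29 mm, ȳ = 23.81 mm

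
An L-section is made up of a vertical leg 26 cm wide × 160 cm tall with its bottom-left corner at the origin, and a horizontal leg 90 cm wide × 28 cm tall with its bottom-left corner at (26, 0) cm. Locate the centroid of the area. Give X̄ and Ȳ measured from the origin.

vertical leg: A = 26 × 160 = 4160.00, centroid at (13.00, 80.00).
horizontal leg: A = 90 × 28 = 2520.00, centroid at (71.00, 14.00).
ΣA = 6680.00 cm², ΣAX̄ = 233000.00 cm³, ΣAȲ = 368080.00 cm³.
X̄ = 233000.00/6680.00 = 34.88 cm; Ȳ = 368080.00/6680.00 = 55.10 cm.

X̄ = 34.88 cm, Ȳ = 55.10 cm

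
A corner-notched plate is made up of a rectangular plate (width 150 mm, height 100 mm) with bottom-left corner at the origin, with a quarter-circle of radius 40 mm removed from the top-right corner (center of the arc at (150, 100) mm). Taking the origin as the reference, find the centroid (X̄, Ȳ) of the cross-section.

plate: A = 150 × 100 = 15000.00, centroid at (75.00, 50.00).
removed quarter-circle: A = −¼π·40² = -1256.64, centroid at (133.02, 83.02).
ΣA = 13743.36 mm², ΣAX̄ = 957837.77 mm³, ΣAȲ = 645669.63 mm³.
X̄ = 957837.77/13743.36 = 69.69 mm; Ȳ = 645669.63/13743.36 = 46.98 mm.

X̄ = 69.69 mm, Ȳ = 46.98 mm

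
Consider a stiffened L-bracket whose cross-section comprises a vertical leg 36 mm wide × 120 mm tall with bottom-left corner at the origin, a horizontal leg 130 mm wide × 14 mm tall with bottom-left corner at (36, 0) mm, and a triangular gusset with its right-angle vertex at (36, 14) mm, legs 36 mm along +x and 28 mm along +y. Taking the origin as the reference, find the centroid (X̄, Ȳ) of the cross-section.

X̄ = 43.01 mm, Ȳ = 42.70 mm

Part | A | x̄ᵢ | ȳᵢ | A·x̄ᵢ | A·ȳᵢ
vertical leg | 4320.00 | 18.00 | 60.00 | 77760.00 | 259200.00
horizontal leg | 1820.00 | 101.00 | 7.00 | 183820.00 | 12740.00
gusset | 504.00 | 48.00 | 23.33 | 24192.00 | 11760.00
Σ | 6644.00 |  |  | 285772.00 | 283700.00
X̄ = 285772.00 / 6644.00 = 43.01 mm
Ȳ = 283700.00 / 6644.00 = 42.70 mm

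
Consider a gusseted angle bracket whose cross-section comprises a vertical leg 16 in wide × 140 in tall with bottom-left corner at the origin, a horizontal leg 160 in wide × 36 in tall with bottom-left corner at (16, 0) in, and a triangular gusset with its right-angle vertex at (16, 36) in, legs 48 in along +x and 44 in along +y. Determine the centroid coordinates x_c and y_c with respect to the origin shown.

Part | A | x̄ᵢ | ȳᵢ | A·x̄ᵢ | A·ȳᵢ
vertical leg | 2240.00 | 8.00 | 70.00 | 17920.00 | 156800.00
horizontal leg | 5760.00 | 96.00 | 18.00 | 552960.00 | 103680.00
gusset | 1056.00 | 32.00 | 50.67 | 33792.00 | 53504.00
Σ | 9056.00 |  |  | 604672.00 | 313984.00
x_c = 604672.00 / 9056.00 = 66.77 in
y_c = 313984.00 / 9056.00 = 34.67 in

x_c = 66.77 in, y_c = 34.67 in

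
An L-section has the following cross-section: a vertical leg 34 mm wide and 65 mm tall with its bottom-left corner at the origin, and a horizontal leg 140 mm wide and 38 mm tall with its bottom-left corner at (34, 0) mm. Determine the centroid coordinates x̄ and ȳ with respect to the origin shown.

Part | A | x̄ᵢ | ȳᵢ | A·x̄ᵢ | A·ȳᵢ
vertical leg | 2210.00 | 17.00 | 32.50 | 37570.00 | 71825.00
horizontal leg | 5320.00 | 104.00 | 19.00 | 553280.00 | 101080.00
Σ | 7530.00 |  |  | 590850.00 | 172905.00
x̄ = 590850.00 / 7530.00 = 78.47 mm
ȳ = 172905.00 / 7530.00 = 22.96 mm

x̄ = 78.47 mm, ȳ = 22.96 mm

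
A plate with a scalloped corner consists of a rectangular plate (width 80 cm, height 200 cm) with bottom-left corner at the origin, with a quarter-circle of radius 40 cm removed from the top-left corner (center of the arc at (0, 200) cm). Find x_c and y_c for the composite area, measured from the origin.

x_c = 41.96 cm, y_c = 92.92 cm

Part | A | x̄ᵢ | ȳᵢ | A·x̄ᵢ | A·ȳᵢ
plate | 16000.00 | 40.00 | 100.00 | 640000.00 | 1600000.00
removed quarter-circle | -1256.64 | 16.98 | 183.02 | -21333.33 | -229994.08
Σ | 14743.36 |  |  | 618666.67 | 1370005.92
x_c = 618666.67 / 14743.36 = 41.96 cm
y_c = 1370005.92 / 14743.36 = 92.92 cm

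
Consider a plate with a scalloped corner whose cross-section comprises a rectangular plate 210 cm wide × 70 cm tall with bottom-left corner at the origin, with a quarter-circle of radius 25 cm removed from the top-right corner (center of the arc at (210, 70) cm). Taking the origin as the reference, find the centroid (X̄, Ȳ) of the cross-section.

X̄ = 101.74 cm, Ȳ = 34.16 cm

Part | A | x̄ᵢ | ȳᵢ | A·x̄ᵢ | A·ȳᵢ
plate | 14700.00 | 105.00 | 35.00 | 1543500.00 | 514500.00
removed quarter-circle | -490.87 | 199.39 | 59.39 | -97875.18 | -29152.84
Σ | 14209.13 |  |  | 1445624.82 | 485347.16
X̄ = 1445624.82 / 14209.13 = 101.74 cm
Ȳ = 485347.16 / 14209.13 = 34.16 cm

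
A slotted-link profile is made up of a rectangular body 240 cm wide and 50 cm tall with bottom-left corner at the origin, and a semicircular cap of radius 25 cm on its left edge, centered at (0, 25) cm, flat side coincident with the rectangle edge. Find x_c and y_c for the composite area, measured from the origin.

x_c = 110.12 cm, y_c = 25.00 cm

rectangular body: A = 240 × 50 = 12000.00, centroid at (120.00, 25.00).
semicircular end: A = ½π·25² = 981.75, centroid at (-10.61, 25.00).
ΣA = 12981.75 cm²
ΣAx_c = (12000.00)(120.00) + (981.75)(-10.61) = 1429583.33 cm³
ΣAy_c = (12000.00)(25.00) + (981.75)(25.00) = 324543.69 cm³
x_c = 1429583.33 / 12981.75 = 110.12 cm
y_c = 324543.69 / 12981.75 = 25.00 cm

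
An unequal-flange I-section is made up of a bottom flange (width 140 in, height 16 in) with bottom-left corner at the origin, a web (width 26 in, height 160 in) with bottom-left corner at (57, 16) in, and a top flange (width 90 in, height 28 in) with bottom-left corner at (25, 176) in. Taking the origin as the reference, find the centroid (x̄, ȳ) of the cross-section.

bottom flange: A = 140 × 16 = 2240.00, centroid at (70.00, 8.00).
web: A = 26 × 160 = 4160.00, centroid at (70.00, 96.00).
top flange: A = 90 × 28 = 2520.00, centroid at (70.00, 190.00).
ΣA = 8920.00 in², ΣAx̄ = 624400.00 in³, ΣAȳ = 896080.00 in³.
x̄ = 624400.00/8920.00 = 70.00 in; ȳ = 896080.00/8920.00 = 100.46 in.

x̄ = 70.00 in, ȳ = 100.46 in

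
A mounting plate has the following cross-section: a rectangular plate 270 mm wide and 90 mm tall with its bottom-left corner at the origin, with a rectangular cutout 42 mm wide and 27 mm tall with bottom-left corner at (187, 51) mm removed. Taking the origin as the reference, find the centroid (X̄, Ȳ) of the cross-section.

X̄ = 131.43 mm, Ȳ = 44.05 mm

plate: A = 270 × 90 = 24300.00, centroid at (135.00, 45.00).
hole: A = −(42 × 27) = -1134.00, centroid at (208.00, 64.50).
ΣA = 23166.00 mm², ΣAX̄ = 3044628.00 mm³, ΣAȲ = 1020357.00 mm³.
X̄ = 3044628.00/23166.00 = 131.43 mm; Ȳ = 1020357.00/23166.00 = 44.05 mm.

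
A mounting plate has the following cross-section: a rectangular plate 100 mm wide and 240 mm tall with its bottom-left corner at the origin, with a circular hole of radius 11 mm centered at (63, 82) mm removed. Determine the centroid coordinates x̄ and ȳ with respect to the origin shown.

x̄ = 49.79 mm, ȳ = 120.61 mm

Part | A | x̄ᵢ | ȳᵢ | A·x̄ᵢ | A·ȳᵢ
plate | 24000.00 | 50.00 | 120.00 | 1200000.00 | 2880000.00
hole | -380.13 | 63.00 | 82.00 | -23948.36 | -31170.88
Σ | 23619.87 |  |  | 1176051.64 | 2848829.12
x̄ = 1176051.64 / 23619.87 = 49.79 mm
ȳ = 2848829.12 / 23619.87 = 120.61 mm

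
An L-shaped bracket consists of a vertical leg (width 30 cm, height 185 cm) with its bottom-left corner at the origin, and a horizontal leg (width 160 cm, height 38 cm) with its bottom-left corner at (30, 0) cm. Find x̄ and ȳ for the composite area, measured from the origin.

Part | A | x̄ᵢ | ȳᵢ | A·x̄ᵢ | A·ȳᵢ
vertical leg | 5550.00 | 15.00 | 92.50 | 83250.00 | 513375.00
horizontal leg | 6080.00 | 110.00 | 19.00 | 668800.00 | 115520.00
Σ | 11630.00 |  |  | 752050.00 | 628895.00
x̄ = 752050.00 / 11630.00 = 64.66 cm
ȳ = 628895.00 / 11630.00 = 54.08 cm

x̄ = 64.66 cm, ȳ = 54.08 cm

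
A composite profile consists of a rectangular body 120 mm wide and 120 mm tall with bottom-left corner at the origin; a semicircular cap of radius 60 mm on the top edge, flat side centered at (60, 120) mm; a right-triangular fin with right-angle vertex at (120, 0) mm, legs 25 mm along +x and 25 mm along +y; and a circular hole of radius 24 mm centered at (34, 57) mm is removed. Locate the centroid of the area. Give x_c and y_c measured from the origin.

x_c = 63.69 mm, y_c = 85.47 mm

rectangular body: A = 120 × 120 = 14400.00, centroid at (60.00, 60.00).
semicircular top: A = ½π·60² = 5654.87, centroid at (60.00, 145.46).
triangular fin: A = ½·25·25 = 312.50, centroid at (128.33, 8.33).
hole: A = −π·24² = -1809.56, centroid at (34.00, 57.00).
ΣA = 18557.81 mm², ΣAx_c = 1181871.22 mm³, ΣAy_c = 1586043.41 mm³.
x_c = 1181871.22/18557.81 = 63.69 mm; y_c = 1586043.41/18557.81 = 85.47 mm.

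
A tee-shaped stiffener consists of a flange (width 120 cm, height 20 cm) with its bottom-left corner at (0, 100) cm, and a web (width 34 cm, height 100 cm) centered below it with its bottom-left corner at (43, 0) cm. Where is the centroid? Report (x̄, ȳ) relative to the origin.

Part | A | x̄ᵢ | ȳᵢ | A·x̄ᵢ | A·ȳᵢ
web | 3400.00 | 60.00 | 50.00 | 204000.00 | 170000.00
flange | 2400.00 | 60.00 | 110.00 | 144000.00 | 264000.00
Σ | 5800.00 |  |  | 348000.00 | 434000.00
x̄ = 348000.00 / 5800.00 = 60.00 cm
ȳ = 434000.00 / 5800.00 = 74.83 cm

x̄ = 60.00 cm, ȳ = 74.83 cm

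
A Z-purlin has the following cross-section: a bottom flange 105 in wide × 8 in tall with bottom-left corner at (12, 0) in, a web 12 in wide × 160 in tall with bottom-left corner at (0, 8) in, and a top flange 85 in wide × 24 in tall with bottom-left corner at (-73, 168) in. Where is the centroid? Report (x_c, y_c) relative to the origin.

x_c = 0.72 in, y_c = 112.40 in

Part | A | x̄ᵢ | ȳᵢ | A·x̄ᵢ | A·ȳᵢ
bottom flange | 840.00 | 64.50 | 4.00 | 54180.00 | 3360.00
web | 1920.00 | 6.00 | 88.00 | 11520.00 | 168960.00
top flange | 2040.00 | -30.50 | 180.00 | -62220.00 | 367200.00
Σ | 4800.00 |  |  | 3480.00 | 539520.00
x_c = 3480.00 / 4800.00 = 0.72 in
y_c = 539520.00 / 4800.00 = 112.40 in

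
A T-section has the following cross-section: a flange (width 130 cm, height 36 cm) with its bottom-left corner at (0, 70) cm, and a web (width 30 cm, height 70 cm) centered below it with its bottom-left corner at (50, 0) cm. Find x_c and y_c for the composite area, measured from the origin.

web: A = 30 × 70 = 2100.00, centroid at (65.00, 35.00).
flange: A = 130 × 36 = 4680.00, centroid at (65.00, 88.00).
ΣA = 6780.00 cm²
ΣAx_c = (2100.00)(65.00) + (4680.00)(65.00) = 440700.00 cm³
ΣAy_c = (2100.00)(35.00) + (4680.00)(88.00) = 485340.00 cm³
x_c = 440700.00 / 6780.00 = 65.00 cm
y_c = 485340.00 / 6780.00 = 71.58 cm

x_c = 65.00 cm, y_c = 71.58 cm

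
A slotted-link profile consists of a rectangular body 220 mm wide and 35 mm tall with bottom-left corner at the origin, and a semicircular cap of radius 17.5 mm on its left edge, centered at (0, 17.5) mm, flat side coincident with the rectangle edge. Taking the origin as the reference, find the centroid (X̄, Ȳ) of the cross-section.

rectangular body: A = 220 × 35 = 7700.00, centroid at (110.00, 17.50).
semicircular end: A = ½π·17.5² = 481.06, centroid at (-7.43, 17.50).
ΣA = 8181.06 mm², ΣAX̄ = 843427.08 mm³, ΣAȲ = 143168.49 mm³.
X̄ = 843427.08/8181.06 = 103.10 mm; Ȳ = 143168.49/8181.06 = 17.50 mm.

X̄ = 103.10 mm, Ȳ = 17.50 mm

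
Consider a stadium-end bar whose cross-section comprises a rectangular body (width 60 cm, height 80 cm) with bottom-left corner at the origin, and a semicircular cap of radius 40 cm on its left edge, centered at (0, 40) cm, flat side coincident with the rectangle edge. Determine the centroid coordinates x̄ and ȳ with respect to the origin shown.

Part | A | x̄ᵢ | ȳᵢ | A·x̄ᵢ | A·ȳᵢ
rectangular body | 4800.00 | 30.00 | 40.00 | 144000.00 | 192000.00
semicircular end | 2513.27 | -16.98 | 40.00 | -42666.67 | 100530.96
Σ | 7313.27 |  |  | 101333.33 | 292530.96
x̄ = 101333.33 / 7313.27 = 13.86 cm
ȳ = 292530.96 / 7313.27 = 40.00 cm

x̄ = 13.86 cm, ȳ = 40.00 cm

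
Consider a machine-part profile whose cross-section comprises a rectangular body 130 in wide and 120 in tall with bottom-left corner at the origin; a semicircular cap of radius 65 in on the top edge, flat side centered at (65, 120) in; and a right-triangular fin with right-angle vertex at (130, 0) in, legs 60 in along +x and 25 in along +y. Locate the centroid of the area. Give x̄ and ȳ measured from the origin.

x̄ = 67.77 in, ȳ = 83.60 in

rectangular body: A = 130 × 120 = 15600.00, centroid at (65.00, 60.00).
semicircular top: A = ½π·65² = 6636.61, centroid at (65.00, 147.59).
triangular fin: A = ½·60·25 = 750.00, centroid at (150.00, 8.33).
ΣA = 22986.61 in²
ΣAx̄ = (15600.00)(65.00) + (6636.61)(65.00) + (750.00)(150.00) = 1557879.94 in³
ΣAȳ = (15600.00)(60.00) + (6636.61)(147.59) + (750.00)(8.33) = 1921727.07 in³
x̄ = 1557879.94 / 22986.61 = 67.77 in
ȳ = 1921727.07 / 22986.61 = 83.60 in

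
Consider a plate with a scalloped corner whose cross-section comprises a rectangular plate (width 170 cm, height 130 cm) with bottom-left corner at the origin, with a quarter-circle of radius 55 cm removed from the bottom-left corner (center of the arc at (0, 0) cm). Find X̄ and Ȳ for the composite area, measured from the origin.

X̄ = 92.43 cm, Ȳ = 70.02 cm

Part | A | x̄ᵢ | ȳᵢ | A·x̄ᵢ | A·ȳᵢ
plate | 22100.00 | 85.00 | 65.00 | 1878500.00 | 1436500.00
removed quarter-circle | -2375.83 | 23.34 | 23.34 | -55458.33 | -55458.33
Σ | 19724.17 |  |  | 1823041.67 | 1381041.67
X̄ = 1823041.67 / 19724.17 = 92.43 cm
Ȳ = 1381041.67 / 19724.17 = 70.02 cm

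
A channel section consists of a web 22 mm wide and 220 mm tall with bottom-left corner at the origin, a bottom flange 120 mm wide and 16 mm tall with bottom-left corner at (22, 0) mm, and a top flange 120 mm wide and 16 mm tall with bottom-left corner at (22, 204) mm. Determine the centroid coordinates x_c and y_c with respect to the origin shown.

Part | A | x̄ᵢ | ȳᵢ | A·x̄ᵢ | A·ȳᵢ
web | 4840.00 | 11.00 | 110.00 | 53240.00 | 532400.00
bottom flange | 1920.00 | 82.00 | 8.00 | 157440.00 | 15360.00
top flange | 1920.00 | 82.00 | 212.00 | 157440.00 | 407040.00
Σ | 8680.00 |  |  | 368120.00 | 954800.00
x_c = 368120.00 / 8680.00 = 42.41 mm
y_c = 954800.00 / 8680.00 = 110.00 mm

x_c = 42.41 mm, y_c = 110.00 mm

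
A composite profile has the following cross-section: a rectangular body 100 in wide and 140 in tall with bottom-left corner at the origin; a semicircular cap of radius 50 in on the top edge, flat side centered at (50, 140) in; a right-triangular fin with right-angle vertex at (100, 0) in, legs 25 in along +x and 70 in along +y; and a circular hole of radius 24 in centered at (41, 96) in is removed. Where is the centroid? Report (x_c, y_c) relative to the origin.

x_c = 53.96 in, y_c = 85.91 in

Part | A | x̄ᵢ | ȳᵢ | A·x̄ᵢ | A·ȳᵢ
rectangular body | 14000.00 | 50.00 | 70.00 | 700000.00 | 980000.00
semicircular top | 3926.99 | 50.00 | 161.22 | 196349.54 | 633112.05
triangular fin | 875.00 | 108.33 | 23.33 | 94791.67 | 20416.67
hole | -1809.56 | 41.00 | 96.00 | -74191.85 | -173717.51
Σ | 16992.43 |  |  | 916949.36 | 1459811.21
x_c = 916949.36 / 16992.43 = 53.96 in
y_c = 1459811.21 / 16992.43 = 85.91 in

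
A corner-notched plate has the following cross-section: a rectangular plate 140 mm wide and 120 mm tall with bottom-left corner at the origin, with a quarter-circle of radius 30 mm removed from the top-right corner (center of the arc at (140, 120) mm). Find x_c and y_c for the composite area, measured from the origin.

x_c = 67.48 mm, y_c = 57.92 mm

plate: A = 140 × 120 = 16800.00, centroid at (70.00, 60.00).
removed quarter-circle: A = −¼π·30² = -706.86, centroid at (127.27, 107.27).
ΣA = 16093.14 mm²
ΣAx_c = (16800.00)(70.00) + (-706.86)(127.27) = 1086039.83 mm³
ΣAy_c = (16800.00)(60.00) + (-706.86)(107.27) = 932177.00 mm³
x_c = 1086039.83 / 16093.14 = 67.48 mm
y_c = 932177.00 / 16093.14 = 57.92 mm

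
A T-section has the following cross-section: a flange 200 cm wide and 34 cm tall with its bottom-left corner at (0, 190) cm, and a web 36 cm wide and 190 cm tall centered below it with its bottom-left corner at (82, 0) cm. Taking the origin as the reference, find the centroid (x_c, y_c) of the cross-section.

web: A = 36 × 190 = 6840.00, centroid at (100.00, 95.00).
flange: A = 200 × 34 = 6800.00, centroid at (100.00, 207.00).
ΣA = 13640.00 cm²
ΣAx_c = (6840.00)(100.00) + (6800.00)(100.00) = 1364000.00 cm³
ΣAy_c = (6840.00)(95.00) + (6800.00)(207.00) = 2057400.00 cm³
x_c = 1364000.00 / 13640.00 = 100.00 cm
y_c = 2057400.00 / 13640.00 = 150.84 cm

x_c = 100.00 cm, y_c = 150.84 cm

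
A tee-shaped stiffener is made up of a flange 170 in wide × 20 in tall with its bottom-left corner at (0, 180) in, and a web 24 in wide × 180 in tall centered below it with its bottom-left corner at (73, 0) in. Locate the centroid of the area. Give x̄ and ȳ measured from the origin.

x̄ = 85.00 in, ȳ = 134.04 in

Part | A | x̄ᵢ | ȳᵢ | A·x̄ᵢ | A·ȳᵢ
web | 4320.00 | 85.00 | 90.00 | 367200.00 | 388800.00
flange | 3400.00 | 85.00 | 190.00 | 289000.00 | 646000.00
Σ | 7720.00 |  |  | 656200.00 | 1034800.00
x̄ = 656200.00 / 7720.00 = 85.00 in
ȳ = 1034800.00 / 7720.00 = 134.04 in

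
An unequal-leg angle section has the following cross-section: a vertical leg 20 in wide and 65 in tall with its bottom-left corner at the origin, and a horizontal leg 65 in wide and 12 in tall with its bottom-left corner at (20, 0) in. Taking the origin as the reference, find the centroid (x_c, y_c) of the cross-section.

vertical leg: A = 20 × 65 = 1300.00, centroid at (10.00, 32.50).
horizontal leg: A = 65 × 12 = 780.00, centroid at (52.50, 6.00).
ΣA = 2080.00 in²
ΣAx_c = (1300.00)(10.00) + (780.00)(52.50) = 53950.00 in³
ΣAy_c = (1300.00)(32.50) + (780.00)(6.00) = 46930.00 in³
x_c = 53950.00 / 2080.00 = 25.94 in
y_c = 46930.00 / 2080.00 = 22.56 in

x_c = 25.94 in, y_c = 22.56 in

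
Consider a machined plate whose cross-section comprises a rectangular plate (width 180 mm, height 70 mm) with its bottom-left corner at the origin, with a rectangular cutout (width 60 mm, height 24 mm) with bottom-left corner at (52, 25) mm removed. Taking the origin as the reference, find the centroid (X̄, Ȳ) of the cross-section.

plate: A = 180 × 70 = 12600.00, centroid at (90.00, 35.00).
hole: A = −(60 × 24) = -1440.00, centroid at (82.00, 37.00).
ΣA = 11160.00 mm², ΣAX̄ = 1015920.00 mm³, ΣAȲ = 387720.00 mm³.
X̄ = 1015920.00/11160.00 = 91.03 mm; Ȳ = 387720.00/11160.00 = 34.74 mm.

X̄ = 91.03 mm, Ȳ = 34.74 mm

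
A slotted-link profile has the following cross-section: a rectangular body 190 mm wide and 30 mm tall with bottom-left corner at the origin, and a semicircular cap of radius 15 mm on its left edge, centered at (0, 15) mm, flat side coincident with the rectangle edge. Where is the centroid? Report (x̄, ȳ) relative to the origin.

x̄ = 89.08 mm, ȳ = 15.00 mm

Part | A | x̄ᵢ | ȳᵢ | A·x̄ᵢ | A·ȳᵢ
rectangular body | 5700.00 | 95.00 | 15.00 | 541500.00 | 85500.00
semicircular end | 353.43 | -6.37 | 15.00 | -2250.00 | 5301.44
Σ | 6053.43 |  |  | 539250.00 | 90801.44
x̄ = 539250.00 / 6053.43 = 89.08 mm
ȳ = 90801.44 / 6053.43 = 15.00 mm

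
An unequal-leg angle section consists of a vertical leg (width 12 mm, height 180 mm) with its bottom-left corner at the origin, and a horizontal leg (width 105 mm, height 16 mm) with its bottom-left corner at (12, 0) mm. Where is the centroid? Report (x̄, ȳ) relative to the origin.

x̄ = 31.59 mm, ȳ = 54.12 mm

Part | A | x̄ᵢ | ȳᵢ | A·x̄ᵢ | A·ȳᵢ
vertical leg | 2160.00 | 6.00 | 90.00 | 12960.00 | 194400.00
horizontal leg | 1680.00 | 64.50 | 8.00 | 108360.00 | 13440.00
Σ | 3840.00 |  |  | 121320.00 | 207840.00
x̄ = 121320.00 / 3840.00 = 31.59 mm
ȳ = 207840.00 / 3840.00 = 54.12 mm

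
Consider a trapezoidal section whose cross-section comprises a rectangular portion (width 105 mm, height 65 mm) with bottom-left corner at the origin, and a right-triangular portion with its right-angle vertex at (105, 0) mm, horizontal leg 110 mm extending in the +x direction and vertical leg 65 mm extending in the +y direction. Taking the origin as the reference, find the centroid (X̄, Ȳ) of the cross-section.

X̄ = 83.15 mm, Ȳ = 28.78 mm

rectangular portion: A = 105 × 65 = 6825.00, centroid at (52.50, 32.50).
triangular portion: A = ½·110·65 = 3575.00, centroid at (141.67, 21.67).
ΣA = 10400.00 mm², ΣAX̄ = 864770.83 mm³, ΣAȲ = 299270.83 mm³.
X̄ = 864770.83/10400.00 = 83.15 mm; Ȳ = 299270.83/10400.00 = 28.78 mm.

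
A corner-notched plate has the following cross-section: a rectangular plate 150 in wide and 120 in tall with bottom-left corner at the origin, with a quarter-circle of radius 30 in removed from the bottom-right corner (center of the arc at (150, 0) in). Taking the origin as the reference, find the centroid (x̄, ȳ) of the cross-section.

plate: A = 150 × 120 = 18000.00, centroid at (75.00, 60.00).
removed quarter-circle: A = −¼π·30² = -706.86, centroid at (137.27, 12.73).
ΣA = 17293.14 in²
ΣAx̄ = (18000.00)(75.00) + (-706.86)(137.27) = 1252971.25 in³
ΣAȳ = (18000.00)(60.00) + (-706.86)(12.73) = 1071000.00 in³
x̄ = 1252971.25 / 17293.14 = 72.45 in
ȳ = 1071000.00 / 17293.14 = 61.93 in

x̄ = 72.45 in, ȳ = 61.93 in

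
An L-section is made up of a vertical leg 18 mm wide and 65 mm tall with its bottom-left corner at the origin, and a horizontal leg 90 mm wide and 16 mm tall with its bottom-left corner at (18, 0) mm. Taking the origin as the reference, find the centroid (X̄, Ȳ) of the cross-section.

vertical leg: A = 18 × 65 = 1170.00, centroid at (9.00, 32.50).
horizontal leg: A = 90 × 16 = 1440.00, centroid at (63.00, 8.00).
ΣA = 2610.00 mm², ΣAX̄ = 101250.00 mm³, ΣAȲ = 49545.00 mm³.
X̄ = 101250.00/2610.00 = 38.79 mm; Ȳ = 49545.00/2610.00 = 18.98 mm.

X̄ = 38.79 mm, Ȳ = 18.98 mm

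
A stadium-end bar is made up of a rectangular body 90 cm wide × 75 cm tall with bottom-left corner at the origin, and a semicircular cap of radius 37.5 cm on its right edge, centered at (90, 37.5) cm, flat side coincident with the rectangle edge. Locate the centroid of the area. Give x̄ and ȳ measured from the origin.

Part | A | x̄ᵢ | ȳᵢ | A·x̄ᵢ | A·ȳᵢ
rectangular body | 6750.00 | 45.00 | 37.50 | 303750.00 | 253125.00
semicircular end | 2208.93 | 105.92 | 37.50 | 233960.16 | 82834.96
Σ | 8958.93 |  |  | 537710.16 | 335959.96
x̄ = 537710.16 / 8958.93 = 60.02 cm
ȳ = 335959.96 / 8958.93 = 37.50 cm

x̄ = 60.02 cm, ȳ = 37.50 cm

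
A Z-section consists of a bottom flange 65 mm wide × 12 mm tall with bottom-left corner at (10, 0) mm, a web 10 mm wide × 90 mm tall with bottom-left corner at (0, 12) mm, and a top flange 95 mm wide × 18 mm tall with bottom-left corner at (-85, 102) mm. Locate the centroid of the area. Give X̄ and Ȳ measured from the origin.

bottom flange: A = 65 × 12 = 780.00, centroid at (42.50, 6.00).
web: A = 10 × 90 = 900.00, centroid at (5.00, 57.00).
top flange: A = 95 × 18 = 1710.00, centroid at (-37.50, 111.00).
ΣA = 3390.00 mm²
ΣAX̄ = (780.00)(42.50) + (900.00)(5.00) + (1710.00)(-37.50) = -26475.00 mm³
ΣAȲ = (780.00)(6.00) + (900.00)(57.00) + (1710.00)(111.00) = 245790.00 mm³
X̄ = -26475.00 / 3390.00 = -7.81 mm
Ȳ = 245790.00 / 3390.00 = 72.50 mm

X̄ = -7.81 mm, Ȳ = 72.50 mm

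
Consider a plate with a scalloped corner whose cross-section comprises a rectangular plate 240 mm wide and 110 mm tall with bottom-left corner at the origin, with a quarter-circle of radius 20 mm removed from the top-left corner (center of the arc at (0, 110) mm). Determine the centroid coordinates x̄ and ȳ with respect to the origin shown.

x̄ = 121.34 mm, ȳ = 54.44 mm

Part | A | x̄ᵢ | ȳᵢ | A·x̄ᵢ | A·ȳᵢ
plate | 26400.00 | 120.00 | 55.00 | 3168000.00 | 1452000.00
removed quarter-circle | -314.16 | 8.49 | 101.51 | -2666.67 | -31890.85
Σ | 26085.84 |  |  | 3165333.33 | 1420109.15
x̄ = 3165333.33 / 26085.84 = 121.34 mm
ȳ = 1420109.15 / 26085.84 = 54.44 mm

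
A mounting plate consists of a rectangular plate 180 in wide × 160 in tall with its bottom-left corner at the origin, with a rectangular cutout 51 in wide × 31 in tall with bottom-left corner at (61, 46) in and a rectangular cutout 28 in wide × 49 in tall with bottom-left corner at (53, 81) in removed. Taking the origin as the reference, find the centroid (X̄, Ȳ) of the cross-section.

X̄ = 91.43 in, Ȳ = 79.78 in

Part | A | x̄ᵢ | ȳᵢ | A·x̄ᵢ | A·ȳᵢ
plate | 28800.00 | 90.00 | 80.00 | 2592000.00 | 2304000.00
hole 1 | -1581.00 | 86.50 | 61.50 | -136756.50 | -97231.50
hole 2 | -1372.00 | 67.00 | 105.50 | -91924.00 | -144746.00
Σ | 25847.00 |  |  | 2363319.50 | 2062022.50
X̄ = 2363319.50 / 25847.00 = 91.43 in
Ȳ = 2062022.50 / 25847.00 = 79.78 in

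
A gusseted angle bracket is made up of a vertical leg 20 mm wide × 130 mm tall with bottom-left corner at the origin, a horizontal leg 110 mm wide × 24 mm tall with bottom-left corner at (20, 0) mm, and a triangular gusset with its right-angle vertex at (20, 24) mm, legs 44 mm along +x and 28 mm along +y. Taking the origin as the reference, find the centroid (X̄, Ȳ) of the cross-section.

Part | A | x̄ᵢ | ȳᵢ | A·x̄ᵢ | A·ȳᵢ
vertical leg | 2600.00 | 10.00 | 65.00 | 26000.00 | 169000.00
horizontal leg | 2640.00 | 75.00 | 12.00 | 198000.00 | 31680.00
gusset | 616.00 | 34.67 | 33.33 | 21354.67 | 20533.33
Σ | 5856.00 |  |  | 245354.67 | 221213.33
X̄ = 245354.67 / 5856.00 = 41.90 mm
Ȳ = 221213.33 / 5856.00 = 37.78 mm

X̄ = 41.90 mm, Ȳ = 37.78 mm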